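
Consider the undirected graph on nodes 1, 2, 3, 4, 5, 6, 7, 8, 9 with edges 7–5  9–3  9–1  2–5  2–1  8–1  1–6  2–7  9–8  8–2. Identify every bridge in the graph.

1-6, 3-9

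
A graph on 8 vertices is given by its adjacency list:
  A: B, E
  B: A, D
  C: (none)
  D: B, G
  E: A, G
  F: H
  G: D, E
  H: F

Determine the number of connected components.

3

C is isolated — a component by itself.
Starting from F we can reach F, H. That is one component of size 2.
Starting from A we can reach A, B, D, E, G. That is one component of size 5.
Total: 3 components.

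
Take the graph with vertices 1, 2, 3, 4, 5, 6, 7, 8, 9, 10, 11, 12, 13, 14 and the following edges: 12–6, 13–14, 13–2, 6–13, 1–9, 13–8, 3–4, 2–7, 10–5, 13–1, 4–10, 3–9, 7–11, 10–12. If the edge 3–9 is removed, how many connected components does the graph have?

1

3 and 9 are still connected via 3-4-10-12-6-13-1-9, so the component count stays at 1.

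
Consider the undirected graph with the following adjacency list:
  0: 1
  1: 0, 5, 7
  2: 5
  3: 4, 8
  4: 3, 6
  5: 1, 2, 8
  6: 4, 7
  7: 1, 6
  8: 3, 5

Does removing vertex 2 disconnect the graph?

No

Deleting 2 leaves 1 component (was 1), so 2 is not a cut vertex.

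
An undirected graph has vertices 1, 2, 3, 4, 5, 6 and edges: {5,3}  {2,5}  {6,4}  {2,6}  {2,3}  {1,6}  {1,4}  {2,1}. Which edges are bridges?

none

The edges on the cycle 2-5-3-2 are not bridges since each lies on that cycle.
Every edge lies on some cycle, so there are no bridges.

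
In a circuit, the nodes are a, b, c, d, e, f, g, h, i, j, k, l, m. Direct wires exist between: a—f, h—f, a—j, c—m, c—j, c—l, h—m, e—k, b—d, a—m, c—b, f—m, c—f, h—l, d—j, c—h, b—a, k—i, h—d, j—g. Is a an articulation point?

No

Deleting a leaves 2 components (was 2), so a is not a cut vertex.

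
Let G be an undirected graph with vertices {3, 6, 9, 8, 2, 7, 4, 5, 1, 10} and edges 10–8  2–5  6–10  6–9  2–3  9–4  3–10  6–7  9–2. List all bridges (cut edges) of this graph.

The edges on the cycle 6-9-2-3-10-6 are not bridges since each lies on that cycle.
But removing 2–5 disconnects 2 from 5; removing 9–4 disconnects 9 from 4; removing 6–7 disconnects 6 from 7; removing 8–10 disconnects 8 from 10 — these are bridges.

10-8, 2-5, 4-9, 6-7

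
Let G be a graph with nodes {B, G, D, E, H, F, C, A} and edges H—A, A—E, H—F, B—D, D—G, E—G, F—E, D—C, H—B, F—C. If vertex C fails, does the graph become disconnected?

No

Deleting C leaves 1 component (was 1) (its neighbors D, F remain connected to each other), so C is not a cut vertex.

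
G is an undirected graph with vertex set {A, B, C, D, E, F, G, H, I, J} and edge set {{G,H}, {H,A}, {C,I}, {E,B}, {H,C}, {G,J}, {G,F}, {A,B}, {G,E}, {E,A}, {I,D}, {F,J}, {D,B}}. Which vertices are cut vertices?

G

Removing G increases the component count from 1 to 2, so G is a cut vertex.
By contrast removing J leaves 1 component; it is not a cut vertex. No other vertex is a cut vertex either.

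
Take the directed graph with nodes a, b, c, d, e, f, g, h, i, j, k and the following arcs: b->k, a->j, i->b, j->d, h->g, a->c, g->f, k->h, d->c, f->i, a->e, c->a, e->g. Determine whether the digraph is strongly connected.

There is no directed path from e to a, so the graph is not strongly connected.

No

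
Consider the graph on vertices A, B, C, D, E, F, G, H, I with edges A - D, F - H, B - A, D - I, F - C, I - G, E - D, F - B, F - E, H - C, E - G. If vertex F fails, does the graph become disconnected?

Yes

Deleting F raises the number of components from 1 to 2, so F is a cut vertex.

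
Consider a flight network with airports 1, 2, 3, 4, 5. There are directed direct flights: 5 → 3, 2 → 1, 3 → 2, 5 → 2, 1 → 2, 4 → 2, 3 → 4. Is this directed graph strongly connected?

There is no directed path from 1 to 4, so the graph is not strongly connected.

No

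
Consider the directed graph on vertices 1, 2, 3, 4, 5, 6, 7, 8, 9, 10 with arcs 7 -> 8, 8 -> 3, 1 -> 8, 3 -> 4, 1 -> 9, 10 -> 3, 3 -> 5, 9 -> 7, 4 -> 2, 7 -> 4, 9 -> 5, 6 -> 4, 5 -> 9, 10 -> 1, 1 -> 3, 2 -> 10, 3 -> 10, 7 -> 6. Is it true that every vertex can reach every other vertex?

Yes

From 8 we can reach every vertex (1, 2, 3, 4, 5, 6, 7, 8, 9, 10), and every vertex can reach 8 (1, 2, 3, 4, 5, 6, 7, 8, 9, 10). So the whole graph is one strongly connected component.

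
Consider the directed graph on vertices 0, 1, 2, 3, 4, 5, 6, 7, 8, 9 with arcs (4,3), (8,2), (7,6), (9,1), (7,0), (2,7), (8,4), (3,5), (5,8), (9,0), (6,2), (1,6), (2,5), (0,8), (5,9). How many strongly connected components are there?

{0, 1, 2, 3, 4, 5, 6, 7, 8, 9} are all mutually reachable — one SCC of size 10.
That gives 1 strongly connected component.

1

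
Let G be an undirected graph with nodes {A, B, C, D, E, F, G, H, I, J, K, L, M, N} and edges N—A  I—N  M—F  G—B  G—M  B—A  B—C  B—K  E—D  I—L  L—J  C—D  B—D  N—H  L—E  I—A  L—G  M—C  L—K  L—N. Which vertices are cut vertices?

L, M, N

Removing L increases the component count from 1 to 2, so L is a cut vertex.
Removing M increases the component count from 1 to 2, so M is a cut vertex.
Removing N increases the component count from 1 to 2, so N is a cut vertex.
By contrast removing A leaves 1 component; it is not a cut vertex. No other vertex is a cut vertex either.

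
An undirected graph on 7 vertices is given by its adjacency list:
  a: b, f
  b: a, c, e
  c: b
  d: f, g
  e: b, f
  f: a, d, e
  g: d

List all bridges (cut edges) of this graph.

The edges on the cycle e-b-a-f-e are not bridges since each lies on that cycle.
But removing b-c disconnects b from c; removing f-d disconnects f from d; removing d-g disconnects d from g — these are bridges.

b-c, d-f, d-g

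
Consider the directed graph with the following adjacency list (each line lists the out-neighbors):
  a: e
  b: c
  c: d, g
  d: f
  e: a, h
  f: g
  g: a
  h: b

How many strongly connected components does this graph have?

{a, b, c, d, e, f, g, h} are all mutually reachable — one SCC of size 8.
That gives 1 strongly connected component.

1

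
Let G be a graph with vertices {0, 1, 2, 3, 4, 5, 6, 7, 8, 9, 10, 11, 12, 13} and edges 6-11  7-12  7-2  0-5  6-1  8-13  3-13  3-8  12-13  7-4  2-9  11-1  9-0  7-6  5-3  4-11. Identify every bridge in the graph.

The edges on the cycle 7-4-11-1-6-7 are not bridges since each lies on that cycle.
Every edge lies on some cycle, so there are no bridges.

none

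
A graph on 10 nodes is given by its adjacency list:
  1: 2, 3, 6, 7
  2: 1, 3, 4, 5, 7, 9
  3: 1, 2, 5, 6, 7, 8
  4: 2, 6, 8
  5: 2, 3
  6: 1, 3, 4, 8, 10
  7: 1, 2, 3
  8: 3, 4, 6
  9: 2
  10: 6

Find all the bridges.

The edges on the cycle 3-8-6-3 are not bridges since each lies on that cycle.
But removing 6-10 disconnects 6 from 10; removing 9-2 disconnects 9 from 2 — these are bridges.

10-6, 2-9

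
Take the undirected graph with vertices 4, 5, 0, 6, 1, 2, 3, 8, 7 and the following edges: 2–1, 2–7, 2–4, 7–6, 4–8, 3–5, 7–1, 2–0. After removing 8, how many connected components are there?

2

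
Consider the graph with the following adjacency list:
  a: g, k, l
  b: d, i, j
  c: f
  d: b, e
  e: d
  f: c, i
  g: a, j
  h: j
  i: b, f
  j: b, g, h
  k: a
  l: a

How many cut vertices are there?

7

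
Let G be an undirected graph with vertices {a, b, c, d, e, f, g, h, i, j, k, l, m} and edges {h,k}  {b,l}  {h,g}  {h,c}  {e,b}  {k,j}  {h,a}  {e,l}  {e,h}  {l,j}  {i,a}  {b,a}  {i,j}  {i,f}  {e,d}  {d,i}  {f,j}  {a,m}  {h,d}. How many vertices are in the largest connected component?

13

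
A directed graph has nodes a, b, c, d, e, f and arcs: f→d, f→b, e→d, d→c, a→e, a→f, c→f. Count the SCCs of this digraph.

4

{c, d, f} are all mutually reachable — one SCC of size 3.
{b} is an SCC by itself.
{e} is an SCC by itself.
{a} is an SCC by itself.
That gives 4 strongly connected components.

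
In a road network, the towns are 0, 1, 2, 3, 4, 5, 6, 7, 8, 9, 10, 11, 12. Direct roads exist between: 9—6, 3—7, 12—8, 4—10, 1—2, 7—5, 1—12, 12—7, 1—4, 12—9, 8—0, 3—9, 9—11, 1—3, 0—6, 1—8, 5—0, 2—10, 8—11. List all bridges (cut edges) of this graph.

The edges on the cycle 3-7-5-0-6-9-3 are not bridges since each lies on that cycle.
Every edge lies on some cycle, so there are no bridges.

none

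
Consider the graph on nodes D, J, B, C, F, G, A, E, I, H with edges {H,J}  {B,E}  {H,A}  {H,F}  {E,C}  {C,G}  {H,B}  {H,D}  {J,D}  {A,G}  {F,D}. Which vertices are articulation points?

Removing H increases the component count from 2 to 3, so H is a cut vertex.
By contrast removing D leaves 2 components; it is not a cut vertex. No other vertex is a cut vertex either.

H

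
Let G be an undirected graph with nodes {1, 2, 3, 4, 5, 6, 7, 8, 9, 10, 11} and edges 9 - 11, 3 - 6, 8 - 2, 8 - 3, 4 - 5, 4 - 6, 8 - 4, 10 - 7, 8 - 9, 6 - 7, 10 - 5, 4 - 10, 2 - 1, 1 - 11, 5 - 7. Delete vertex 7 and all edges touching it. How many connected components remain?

1

With 7 gone, the remaining components are: {1, 2, 3, 4, 5, 6, 8, 9, 10, 11}.
That is 1 component.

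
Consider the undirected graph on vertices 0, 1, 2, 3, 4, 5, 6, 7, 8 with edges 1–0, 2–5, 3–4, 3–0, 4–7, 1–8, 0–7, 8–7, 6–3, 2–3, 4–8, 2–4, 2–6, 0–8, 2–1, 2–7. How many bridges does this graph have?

1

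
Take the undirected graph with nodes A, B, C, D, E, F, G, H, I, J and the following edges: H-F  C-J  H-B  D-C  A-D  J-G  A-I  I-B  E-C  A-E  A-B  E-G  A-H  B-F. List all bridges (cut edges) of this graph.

The edges on the cycle A-D-C-J-G-E-A are not bridges since each lies on that cycle.
Every edge lies on some cycle, so there are no bridges.

none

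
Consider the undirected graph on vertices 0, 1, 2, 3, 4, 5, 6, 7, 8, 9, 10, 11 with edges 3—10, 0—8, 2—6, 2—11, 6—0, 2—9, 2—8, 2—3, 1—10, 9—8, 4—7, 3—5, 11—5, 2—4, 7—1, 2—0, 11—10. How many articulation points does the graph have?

1

Removing 2 increases the component count from 1 to 2, so 2 is a cut vertex.
By contrast removing 11 leaves 1 component; it is not a cut vertex. No other vertex is a cut vertex either.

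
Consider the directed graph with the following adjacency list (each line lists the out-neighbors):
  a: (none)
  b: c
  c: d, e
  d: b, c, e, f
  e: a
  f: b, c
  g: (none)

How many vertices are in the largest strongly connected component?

{b, c, d, f} are all mutually reachable — one SCC of size 4.
{e} is an SCC by itself.
{g} is an SCC by itself.
{a} is an SCC by itself.
The largest has 4 vertices.

4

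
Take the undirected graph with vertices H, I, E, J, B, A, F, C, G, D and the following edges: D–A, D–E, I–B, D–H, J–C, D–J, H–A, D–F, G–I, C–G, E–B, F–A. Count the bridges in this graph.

The edges on the cycle D-J-C-G-I-B-E-D are not bridges since each lies on that cycle.
Every edge lies on some cycle, so there are no bridges.

0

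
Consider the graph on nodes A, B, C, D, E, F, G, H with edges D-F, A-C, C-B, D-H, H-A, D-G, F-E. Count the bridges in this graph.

removing H-A disconnects H from A; removing D-G disconnects D from G; removing C-B disconnects C from B; removing E-F disconnects E from F — these are bridges.
In total 7 edges are bridges.

7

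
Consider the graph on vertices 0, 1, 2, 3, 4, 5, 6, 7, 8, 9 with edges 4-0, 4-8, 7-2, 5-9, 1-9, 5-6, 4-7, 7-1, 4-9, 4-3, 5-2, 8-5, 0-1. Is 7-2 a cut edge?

After removing 7-2, the path 7-4-8-5-2 still connects them, so the edge is not a bridge.

No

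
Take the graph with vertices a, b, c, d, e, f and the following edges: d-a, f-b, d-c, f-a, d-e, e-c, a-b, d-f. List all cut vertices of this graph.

d

Removing d increases the component count from 1 to 2, so d is a cut vertex.
By contrast removing b leaves 1 component; it is not a cut vertex. No other vertex is a cut vertex either.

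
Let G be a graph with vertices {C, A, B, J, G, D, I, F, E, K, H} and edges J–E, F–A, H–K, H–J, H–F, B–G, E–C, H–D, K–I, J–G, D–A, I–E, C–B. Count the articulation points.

1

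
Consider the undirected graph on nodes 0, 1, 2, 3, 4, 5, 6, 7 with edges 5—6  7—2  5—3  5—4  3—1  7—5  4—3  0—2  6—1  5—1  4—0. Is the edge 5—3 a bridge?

No

After removing 5—3, the path 5-4-3 still connects them, so the edge is not a bridge.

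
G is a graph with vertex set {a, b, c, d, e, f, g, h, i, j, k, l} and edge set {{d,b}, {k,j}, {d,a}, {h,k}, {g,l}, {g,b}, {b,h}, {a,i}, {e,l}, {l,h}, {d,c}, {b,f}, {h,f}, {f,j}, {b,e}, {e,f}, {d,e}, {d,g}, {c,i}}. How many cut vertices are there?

Removing d increases the component count from 1 to 2, so d is a cut vertex.
By contrast removing g leaves 1 component; it is not a cut vertex. No other vertex is a cut vertex either.

1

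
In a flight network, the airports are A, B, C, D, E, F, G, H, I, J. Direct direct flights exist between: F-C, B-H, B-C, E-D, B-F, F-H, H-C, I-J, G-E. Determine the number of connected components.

A is isolated — a component by itself.
Starting from I we can reach I, J. That is one component of size 2.
Starting from D we can reach D, E, G. That is one component of size 3.
Starting from B we can reach B, C, F, H. That is one component of size 4.
Total: 4 components.

4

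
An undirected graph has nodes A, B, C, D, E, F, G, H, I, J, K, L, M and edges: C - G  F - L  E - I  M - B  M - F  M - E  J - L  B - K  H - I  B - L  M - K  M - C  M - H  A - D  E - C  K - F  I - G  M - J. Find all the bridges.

The edges on the cycle M-B-K-M are not bridges since each lies on that cycle.
But removing A - D disconnects A from D — this is a bridge.

A-D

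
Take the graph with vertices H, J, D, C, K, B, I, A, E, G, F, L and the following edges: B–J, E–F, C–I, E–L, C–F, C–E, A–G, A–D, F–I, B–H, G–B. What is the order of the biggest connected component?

K is isolated — a component by itself.
Starting from C we can reach C, E, F, I, L. That is one component of size 5.
Starting from A we can reach A, B, D, G, H, J. That is one component of size 6.
The largest has 6 vertices.

6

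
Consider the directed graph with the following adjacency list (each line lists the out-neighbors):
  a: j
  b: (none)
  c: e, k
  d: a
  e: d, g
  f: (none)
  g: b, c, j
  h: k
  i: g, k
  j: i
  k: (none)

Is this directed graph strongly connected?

No

There is no directed path from c to f, so the graph is not strongly connected.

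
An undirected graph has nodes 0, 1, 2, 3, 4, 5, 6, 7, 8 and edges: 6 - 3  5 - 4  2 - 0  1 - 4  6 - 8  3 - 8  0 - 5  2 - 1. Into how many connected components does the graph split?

3

7 is isolated — a component by itself.
Starting from 3 we can reach 3, 6, 8. That is one component of size 3.
Starting from 0 we can reach 0, 1, 2, 4, 5. That is one component of size 5.
Total: 3 components.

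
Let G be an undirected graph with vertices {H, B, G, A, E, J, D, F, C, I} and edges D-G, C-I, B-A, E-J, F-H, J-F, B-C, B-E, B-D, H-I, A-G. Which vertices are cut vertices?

B

Removing B increases the component count from 1 to 2, so B is a cut vertex.
By contrast removing J leaves 1 component; it is not a cut vertex. No other vertex is a cut vertex either.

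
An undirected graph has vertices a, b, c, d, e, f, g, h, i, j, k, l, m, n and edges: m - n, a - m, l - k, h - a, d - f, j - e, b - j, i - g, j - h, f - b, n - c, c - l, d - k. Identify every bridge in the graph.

e-j, g-i

The edges on the cycle d-f-b-j-h-a-m-n-c-l-k-d are not bridges since each lies on that cycle.
But removing i - g disconnects i from g; removing e - j disconnects e from j — these are bridges.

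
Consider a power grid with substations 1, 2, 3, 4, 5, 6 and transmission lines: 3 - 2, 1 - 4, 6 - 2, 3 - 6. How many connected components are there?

3

5 is isolated — a component by itself.
Starting from 1 we can reach 1, 4. That is one component of size 2.
Starting from 2 we can reach 2, 3, 6. That is one component of size 3.
Total: 3 components.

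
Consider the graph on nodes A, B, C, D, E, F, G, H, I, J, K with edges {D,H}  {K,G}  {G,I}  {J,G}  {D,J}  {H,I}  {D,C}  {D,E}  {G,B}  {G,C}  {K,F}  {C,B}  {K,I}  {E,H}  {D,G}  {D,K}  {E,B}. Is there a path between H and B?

Yes

From H we can reach B, C, D, E, F, G, H, I, J, K, which includes B.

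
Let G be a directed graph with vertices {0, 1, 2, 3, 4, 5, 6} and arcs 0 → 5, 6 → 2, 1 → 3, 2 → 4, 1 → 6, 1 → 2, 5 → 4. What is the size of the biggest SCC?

1

{5} is an SCC by itself.
{3} is an SCC by itself.
{6} is an SCC by itself.
{2} is an SCC by itself.
{0} is an SCC by itself.
(and 2 more singleton SCCs)
The largest has 1 vertex.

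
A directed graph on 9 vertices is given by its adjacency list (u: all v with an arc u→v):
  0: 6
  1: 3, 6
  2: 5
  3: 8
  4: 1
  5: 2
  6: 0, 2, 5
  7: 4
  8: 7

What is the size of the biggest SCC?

5

{1, 3, 4, 7, 8} are all mutually reachable — one SCC of size 5.
{0, 6} are all mutually reachable — one SCC of size 2.
{2, 5} are all mutually reachable — one SCC of size 2.
The largest has 5 vertices.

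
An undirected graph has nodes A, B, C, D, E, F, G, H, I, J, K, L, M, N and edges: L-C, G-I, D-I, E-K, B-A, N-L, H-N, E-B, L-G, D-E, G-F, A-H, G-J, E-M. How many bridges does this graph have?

5

The edges on the cycle D-E-B-A-H-N-L-G-I-D are not bridges since each lies on that cycle.
But removing F-G disconnects F from G; removing E-M disconnects E from M; removing J-G disconnects J from G; removing E-K disconnects E from K — these are bridges.
In total 5 edges are bridges.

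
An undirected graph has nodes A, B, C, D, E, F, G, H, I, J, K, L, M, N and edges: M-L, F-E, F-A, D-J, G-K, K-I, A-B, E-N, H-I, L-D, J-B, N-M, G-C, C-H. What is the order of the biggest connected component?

Starting from C we can reach C, G, H, I, K. That is one component of size 5.
Starting from A we can reach A, B, D, E, F, J, L, M, N. That is one component of size 9.
The largest has 9 vertices.

9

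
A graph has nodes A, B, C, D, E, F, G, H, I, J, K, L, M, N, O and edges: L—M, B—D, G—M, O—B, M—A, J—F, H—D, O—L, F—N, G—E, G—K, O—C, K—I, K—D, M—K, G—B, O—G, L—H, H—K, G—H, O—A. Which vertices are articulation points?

Removing F increases the component count from 2 to 3, so F is a cut vertex.
Removing G increases the component count from 2 to 3, so G is a cut vertex.
Removing K increases the component count from 2 to 3, so K is a cut vertex.
Likewise O is a cut vertex.
By contrast removing L leaves 2 components; it is not a cut vertex. No other vertex is a cut vertex either.

F, G, K, O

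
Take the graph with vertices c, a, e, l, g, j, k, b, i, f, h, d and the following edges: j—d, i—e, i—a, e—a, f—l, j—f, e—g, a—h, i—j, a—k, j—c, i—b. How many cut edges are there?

The edges on the cycle i-e-a-i are not bridges since each lies on that cycle.
But removing h—a disconnects h from a; removing e—g disconnects e from g; removing a—k disconnects a from k; removing i—j disconnects i from j — these are bridges.
In total 9 edges are bridges.

9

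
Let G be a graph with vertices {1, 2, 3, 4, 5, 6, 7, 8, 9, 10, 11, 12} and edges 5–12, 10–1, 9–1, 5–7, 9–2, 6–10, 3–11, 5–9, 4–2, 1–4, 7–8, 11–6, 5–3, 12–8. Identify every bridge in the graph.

The edges on the cycle 5-7-8-12-5 are not bridges since each lies on that cycle.
Every edge lies on some cycle, so there are no bridges.

none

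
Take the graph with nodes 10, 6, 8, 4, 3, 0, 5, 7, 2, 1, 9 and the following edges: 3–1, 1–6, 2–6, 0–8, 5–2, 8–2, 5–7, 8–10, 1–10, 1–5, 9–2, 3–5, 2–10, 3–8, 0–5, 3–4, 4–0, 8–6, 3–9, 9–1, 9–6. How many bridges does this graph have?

The edges on the cycle 3-9-2-10-8-3 are not bridges since each lies on that cycle.
But removing 7–5 disconnects 7 from 5 — this is a bridge.

1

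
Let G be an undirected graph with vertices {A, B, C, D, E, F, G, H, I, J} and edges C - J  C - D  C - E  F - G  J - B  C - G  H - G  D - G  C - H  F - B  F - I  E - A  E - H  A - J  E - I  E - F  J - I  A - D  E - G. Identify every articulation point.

none

Removing A, for instance, still leaves 1 component. No single vertex removal increases the component count — the graph has no articulation points.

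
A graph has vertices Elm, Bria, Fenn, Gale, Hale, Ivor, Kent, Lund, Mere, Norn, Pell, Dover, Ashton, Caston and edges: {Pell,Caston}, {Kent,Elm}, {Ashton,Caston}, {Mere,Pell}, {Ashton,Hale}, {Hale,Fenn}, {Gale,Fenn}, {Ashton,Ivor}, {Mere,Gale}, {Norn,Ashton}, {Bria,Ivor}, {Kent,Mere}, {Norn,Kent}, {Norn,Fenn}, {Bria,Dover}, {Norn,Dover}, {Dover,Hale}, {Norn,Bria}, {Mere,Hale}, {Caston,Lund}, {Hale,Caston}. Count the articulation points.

2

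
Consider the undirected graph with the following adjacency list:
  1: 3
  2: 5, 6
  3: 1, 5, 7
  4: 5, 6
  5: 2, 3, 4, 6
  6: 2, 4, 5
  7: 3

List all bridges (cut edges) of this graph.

1-3, 3-5, 3-7

The edges on the cycle 5-4-6-5 are not bridges since each lies on that cycle.
But removing 5-3 disconnects 5 from 3; removing 1-3 disconnects 1 from 3; removing 7-3 disconnects 7 from 3 — these are bridges.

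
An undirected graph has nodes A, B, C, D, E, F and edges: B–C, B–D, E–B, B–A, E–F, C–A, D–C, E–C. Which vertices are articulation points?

Removing E increases the component count from 1 to 2, so E is a cut vertex.
By contrast removing F leaves 1 component; it is not a cut vertex. No other vertex is a cut vertex either.

E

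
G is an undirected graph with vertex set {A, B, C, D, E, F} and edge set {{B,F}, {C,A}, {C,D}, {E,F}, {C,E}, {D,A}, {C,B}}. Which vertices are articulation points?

Removing C increases the component count from 1 to 2, so C is a cut vertex.
By contrast removing A leaves 1 component; it is not a cut vertex. No other vertex is a cut vertex either.

C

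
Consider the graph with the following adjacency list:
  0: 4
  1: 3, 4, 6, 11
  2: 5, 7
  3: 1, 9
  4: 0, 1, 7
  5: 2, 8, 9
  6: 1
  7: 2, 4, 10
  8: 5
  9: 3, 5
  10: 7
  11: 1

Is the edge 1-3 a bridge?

No

After removing 1-3, the path 1-4-7-2-5-9-3 still connects them, so the edge is not a bridge.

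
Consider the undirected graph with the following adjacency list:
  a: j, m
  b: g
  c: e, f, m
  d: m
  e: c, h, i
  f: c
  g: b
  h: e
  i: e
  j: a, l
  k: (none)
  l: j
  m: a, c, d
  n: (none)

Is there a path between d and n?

The component containing d is {a, c, d, e, f, h, i, j, l, m}, and n is not in it.

No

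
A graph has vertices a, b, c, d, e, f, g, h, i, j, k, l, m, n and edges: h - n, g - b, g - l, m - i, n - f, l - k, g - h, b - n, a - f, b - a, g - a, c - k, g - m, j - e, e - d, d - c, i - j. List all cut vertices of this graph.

g

Removing g increases the component count from 1 to 2, so g is a cut vertex.
By contrast removing i leaves 1 component; it is not a cut vertex. No other vertex is a cut vertex either.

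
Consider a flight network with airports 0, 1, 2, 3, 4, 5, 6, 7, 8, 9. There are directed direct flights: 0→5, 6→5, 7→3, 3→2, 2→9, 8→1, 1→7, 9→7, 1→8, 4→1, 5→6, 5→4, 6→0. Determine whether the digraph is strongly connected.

No

There is no directed path from 9 to 8, so the graph is not strongly connected.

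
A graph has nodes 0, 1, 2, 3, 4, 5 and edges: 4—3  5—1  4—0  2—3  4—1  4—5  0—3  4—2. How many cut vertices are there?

1

Removing 4 increases the component count from 1 to 2, so 4 is a cut vertex.
By contrast removing 5 leaves 1 component; it is not a cut vertex. No other vertex is a cut vertex either.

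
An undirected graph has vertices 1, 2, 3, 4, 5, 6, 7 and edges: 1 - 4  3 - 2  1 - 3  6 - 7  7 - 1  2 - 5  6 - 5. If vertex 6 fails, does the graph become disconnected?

No

Deleting 6 leaves 1 component (was 1) (its neighbors 5, 7 remain connected to each other), so 6 is not a cut vertex.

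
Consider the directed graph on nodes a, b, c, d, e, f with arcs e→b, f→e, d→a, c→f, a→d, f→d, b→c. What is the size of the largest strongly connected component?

{b, c, e, f} are all mutually reachable — one SCC of size 4.
{a, d} are all mutually reachable — one SCC of size 2.
The largest has 4 vertices.

4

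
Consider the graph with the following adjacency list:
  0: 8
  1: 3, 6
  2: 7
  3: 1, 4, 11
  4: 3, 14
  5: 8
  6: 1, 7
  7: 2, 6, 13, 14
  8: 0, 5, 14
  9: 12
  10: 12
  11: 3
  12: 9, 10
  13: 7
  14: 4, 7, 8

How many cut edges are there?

The edges on the cycle 7-14-4-3-1-6-7 are not bridges since each lies on that cycle.
But removing 8-0 disconnects 8 from 0; removing 8-14 disconnects 8 from 14; removing 3-11 disconnects 3 from 11; removing 12-9 disconnects 12 from 9 — these are bridges.
In total 8 edges are bridges.

8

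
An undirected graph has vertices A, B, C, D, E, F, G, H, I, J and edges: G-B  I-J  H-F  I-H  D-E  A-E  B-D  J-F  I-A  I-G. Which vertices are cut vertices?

Removing I increases the component count from 2 to 3, so I is a cut vertex.
By contrast removing G leaves 2 components; it is not a cut vertex. No other vertex is a cut vertex either.

I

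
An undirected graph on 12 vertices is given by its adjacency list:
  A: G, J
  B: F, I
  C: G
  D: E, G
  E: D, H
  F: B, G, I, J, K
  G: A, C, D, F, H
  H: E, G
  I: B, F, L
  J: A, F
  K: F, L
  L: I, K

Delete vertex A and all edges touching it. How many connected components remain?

With A gone, the remaining components are: {B, C, D, E, F, G, H, I, J, K, L}.
That is 1 component.

1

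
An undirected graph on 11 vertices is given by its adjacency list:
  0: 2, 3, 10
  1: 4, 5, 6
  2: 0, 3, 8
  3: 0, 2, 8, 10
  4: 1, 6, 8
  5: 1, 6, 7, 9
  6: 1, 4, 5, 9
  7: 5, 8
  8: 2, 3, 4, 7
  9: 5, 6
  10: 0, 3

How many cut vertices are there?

1

Removing 8 increases the component count from 1 to 2, so 8 is a cut vertex.
By contrast removing 9 leaves 1 component; it is not a cut vertex. No other vertex is a cut vertex either.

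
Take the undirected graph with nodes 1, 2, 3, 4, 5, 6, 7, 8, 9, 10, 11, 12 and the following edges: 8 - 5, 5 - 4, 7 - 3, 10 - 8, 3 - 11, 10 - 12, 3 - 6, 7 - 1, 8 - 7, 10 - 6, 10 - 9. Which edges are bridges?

1-7, 10-12, 10-9, 11-3, 4-5, 5-8

The edges on the cycle 10-8-7-3-6-10 are not bridges since each lies on that cycle.
But removing 8 - 5 disconnects 8 from 5; removing 7 - 1 disconnects 7 from 1; removing 11 - 3 disconnects 11 from 3; removing 10 - 12 disconnects 10 from 12 — these are bridges.
In total 6 edges are bridges.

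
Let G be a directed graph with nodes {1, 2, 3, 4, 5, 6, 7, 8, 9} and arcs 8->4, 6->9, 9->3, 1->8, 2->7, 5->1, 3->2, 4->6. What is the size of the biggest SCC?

1

{1} is an SCC by itself.
{5} is an SCC by itself.
{3} is an SCC by itself.
{2} is an SCC by itself.
{9} is an SCC by itself.
(and 4 more singleton SCCs)
The largest has 1 vertex.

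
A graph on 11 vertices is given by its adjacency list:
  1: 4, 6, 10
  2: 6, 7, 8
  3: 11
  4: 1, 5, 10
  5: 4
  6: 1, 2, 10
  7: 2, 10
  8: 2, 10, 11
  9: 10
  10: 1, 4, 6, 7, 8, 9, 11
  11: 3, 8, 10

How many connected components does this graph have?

1

Starting from 1 we can reach 1, 2, 3, 4, 5, 6, 7, 8, 9, 10, 11. That is one component of size 11.
Total: 1 component.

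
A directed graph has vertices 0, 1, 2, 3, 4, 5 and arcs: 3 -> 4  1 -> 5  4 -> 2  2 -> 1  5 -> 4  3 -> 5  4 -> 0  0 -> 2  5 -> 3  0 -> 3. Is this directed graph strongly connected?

From 3 we can reach every vertex (0, 1, 2, 3, 4, 5), and every vertex can reach 3 (0, 1, 2, 3, 4, 5). So the whole graph is one strongly connected component.

Yes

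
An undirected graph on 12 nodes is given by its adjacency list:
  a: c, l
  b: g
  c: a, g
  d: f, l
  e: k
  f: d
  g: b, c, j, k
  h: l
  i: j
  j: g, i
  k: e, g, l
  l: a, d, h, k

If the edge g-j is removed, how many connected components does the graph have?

2

Before removal there is 1 component.
g-j is a bridge — removing it separates g's side from j's side.
After removal: 2 components.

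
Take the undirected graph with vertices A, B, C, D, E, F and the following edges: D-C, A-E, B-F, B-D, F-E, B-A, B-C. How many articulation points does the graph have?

Removing B increases the component count from 1 to 2, so B is a cut vertex.
By contrast removing E leaves 1 component; it is not a cut vertex. No other vertex is a cut vertex either.

1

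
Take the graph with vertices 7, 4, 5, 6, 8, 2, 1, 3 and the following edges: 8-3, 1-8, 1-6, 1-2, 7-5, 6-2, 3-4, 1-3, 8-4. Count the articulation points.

1

Removing 1 increases the component count from 2 to 3, so 1 is a cut vertex.
By contrast removing 4 leaves 2 components; it is not a cut vertex. No other vertex is a cut vertex either.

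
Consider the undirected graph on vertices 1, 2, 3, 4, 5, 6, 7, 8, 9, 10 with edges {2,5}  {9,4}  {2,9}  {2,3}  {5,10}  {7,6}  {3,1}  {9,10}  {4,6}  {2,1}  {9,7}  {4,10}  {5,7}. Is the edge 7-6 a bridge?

After removing 7-6, the path 7-9-4-6 still connects them, so the edge is not a bridge.

No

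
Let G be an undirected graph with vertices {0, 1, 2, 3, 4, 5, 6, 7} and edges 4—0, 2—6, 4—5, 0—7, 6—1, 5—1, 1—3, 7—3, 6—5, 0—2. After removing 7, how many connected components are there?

1

With 7 gone, the remaining components are: {0, 1, 2, 3, 4, 5, 6}.
That is 1 component.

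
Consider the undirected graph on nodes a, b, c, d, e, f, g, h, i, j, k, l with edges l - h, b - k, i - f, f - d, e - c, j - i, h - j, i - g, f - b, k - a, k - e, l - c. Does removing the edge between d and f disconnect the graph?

Yes

Removing d - f leaves no path between d and f: the component count goes from 1 to 2. So it is a bridge.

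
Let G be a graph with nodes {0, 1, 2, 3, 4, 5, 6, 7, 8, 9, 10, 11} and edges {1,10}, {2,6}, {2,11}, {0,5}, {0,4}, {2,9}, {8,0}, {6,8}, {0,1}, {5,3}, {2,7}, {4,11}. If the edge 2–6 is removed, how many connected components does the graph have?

2 and 6 are still connected via 2-11-4-0-8-6, so the component count stays at 1.

1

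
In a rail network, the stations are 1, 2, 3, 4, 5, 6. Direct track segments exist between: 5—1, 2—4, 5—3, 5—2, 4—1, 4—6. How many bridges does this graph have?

2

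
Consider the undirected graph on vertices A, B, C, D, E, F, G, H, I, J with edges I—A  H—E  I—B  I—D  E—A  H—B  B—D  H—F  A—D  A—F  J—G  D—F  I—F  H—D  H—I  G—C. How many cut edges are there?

2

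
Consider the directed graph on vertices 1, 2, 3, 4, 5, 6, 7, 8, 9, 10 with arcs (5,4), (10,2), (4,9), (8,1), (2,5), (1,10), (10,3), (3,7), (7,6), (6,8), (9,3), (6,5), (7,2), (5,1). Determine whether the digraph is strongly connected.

Yes

From 9 we can reach every vertex (1, 2, 3, 4, 5, 6, 7, 8, 9, 10), and every vertex can reach 9 (1, 2, 3, 4, 5, 6, 7, 8, 9, 10). So the whole graph is one strongly connected component.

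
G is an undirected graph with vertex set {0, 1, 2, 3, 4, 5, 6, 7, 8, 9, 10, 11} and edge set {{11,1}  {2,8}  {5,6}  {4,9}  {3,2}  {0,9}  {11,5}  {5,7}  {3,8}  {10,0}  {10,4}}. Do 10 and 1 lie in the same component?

The component containing 10 is {0, 4, 9, 10}, and 1 is not in it.

No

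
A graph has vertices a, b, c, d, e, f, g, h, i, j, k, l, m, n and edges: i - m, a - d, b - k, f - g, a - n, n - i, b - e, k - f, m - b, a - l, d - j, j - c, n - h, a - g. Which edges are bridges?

a-d, a-l, b-e, c-j, d-j, h-n

The edges on the cycle a-n-i-m-b-k-f-g-a are not bridges since each lies on that cycle.
But removing e - b disconnects e from b; removing j - c disconnects j from c; removing a - l disconnects a from l; removing h - n disconnects h from n — these are bridges.
In total 6 edges are bridges.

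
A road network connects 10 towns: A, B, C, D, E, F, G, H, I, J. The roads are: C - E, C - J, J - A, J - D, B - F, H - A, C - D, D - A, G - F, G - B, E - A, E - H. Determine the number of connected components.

I is isolated — a component by itself.
Starting from B we can reach B, F, G. That is one component of size 3.
Starting from A we can reach A, C, D, E, H, J. That is one component of size 6.
Total: 3 components.

3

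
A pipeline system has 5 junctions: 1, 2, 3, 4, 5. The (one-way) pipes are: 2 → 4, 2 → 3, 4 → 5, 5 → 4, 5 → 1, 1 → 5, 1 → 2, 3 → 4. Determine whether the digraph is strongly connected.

Yes

From 1 we can reach every vertex (1, 2, 3, 4, 5), and every vertex can reach 1 (1, 2, 3, 4, 5). So the whole graph is one strongly connected component.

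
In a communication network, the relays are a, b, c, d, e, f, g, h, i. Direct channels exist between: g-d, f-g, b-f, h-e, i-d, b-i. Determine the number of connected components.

4

a is isolated — a component by itself.
c is isolated — a component by itself.
Starting from e we can reach e, h. That is one component of size 2.
Starting from b we can reach b, d, f, g, i. That is one component of size 5.
Total: 4 components.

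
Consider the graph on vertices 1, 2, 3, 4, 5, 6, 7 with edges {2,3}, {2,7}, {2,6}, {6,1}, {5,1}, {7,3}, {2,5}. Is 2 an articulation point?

Yes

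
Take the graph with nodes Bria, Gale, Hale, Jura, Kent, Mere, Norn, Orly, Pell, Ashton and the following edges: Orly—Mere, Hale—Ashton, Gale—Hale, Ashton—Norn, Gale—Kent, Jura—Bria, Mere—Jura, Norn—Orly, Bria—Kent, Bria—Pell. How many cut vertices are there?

Removing Bria increases the component count from 1 to 2, so Bria is a cut vertex.
By contrast removing Mere leaves 1 component; it is not a cut vertex. No other vertex is a cut vertex either.

1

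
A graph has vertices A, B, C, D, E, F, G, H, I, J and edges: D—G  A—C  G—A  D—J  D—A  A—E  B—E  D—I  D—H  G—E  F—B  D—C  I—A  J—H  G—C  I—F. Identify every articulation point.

D

Removing D increases the component count from 1 to 2, so D is a cut vertex.
By contrast removing I leaves 1 component; it is not a cut vertex. No other vertex is a cut vertex either.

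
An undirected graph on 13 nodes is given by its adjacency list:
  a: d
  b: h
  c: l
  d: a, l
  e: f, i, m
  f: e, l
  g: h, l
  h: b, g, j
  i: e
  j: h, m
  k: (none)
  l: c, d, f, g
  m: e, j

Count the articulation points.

Removing d increases the component count from 2 to 3, so d is a cut vertex.
Removing e increases the component count from 2 to 3, so e is a cut vertex.
Removing h increases the component count from 2 to 3, so h is a cut vertex.
Likewise l is a cut vertex.
By contrast removing i leaves 2 components; it is not a cut vertex. No other vertex is a cut vertex either.

4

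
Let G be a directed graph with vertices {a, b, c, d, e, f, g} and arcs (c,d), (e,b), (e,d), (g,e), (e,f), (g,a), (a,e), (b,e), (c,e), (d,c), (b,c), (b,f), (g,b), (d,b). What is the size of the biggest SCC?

4

{b, c, d, e} are all mutually reachable — one SCC of size 4.
{g} is an SCC by itself.
{f} is an SCC by itself.
{a} is an SCC by itself.
The largest has 4 vertices.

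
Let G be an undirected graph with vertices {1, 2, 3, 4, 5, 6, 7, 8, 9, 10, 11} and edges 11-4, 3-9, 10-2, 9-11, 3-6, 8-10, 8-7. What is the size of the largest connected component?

5

5 is isolated — a component by itself.
1 is isolated — a component by itself.
Starting from 2 we can reach 2, 7, 8, 10. That is one component of size 4.
Starting from 3 we can reach 3, 4, 6, 9, 11. That is one component of size 5.
The largest has 5 vertices.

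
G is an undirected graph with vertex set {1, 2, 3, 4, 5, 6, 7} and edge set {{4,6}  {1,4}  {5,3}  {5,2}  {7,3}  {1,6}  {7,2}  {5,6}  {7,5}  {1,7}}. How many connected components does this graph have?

1

Starting from 1 we can reach 1, 2, 3, 4, 5, 6, 7. That is one component of size 7.
Total: 1 component.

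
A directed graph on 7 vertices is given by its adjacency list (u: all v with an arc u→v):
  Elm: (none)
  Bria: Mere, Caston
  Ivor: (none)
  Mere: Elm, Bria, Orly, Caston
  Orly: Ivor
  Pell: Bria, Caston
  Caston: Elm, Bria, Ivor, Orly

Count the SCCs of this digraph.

5

{Bria, Mere, Caston} are all mutually reachable — one SCC of size 3.
{Orly} is an SCC by itself.
{Ivor} is an SCC by itself.
{Elm} is an SCC by itself.
{Pell} is an SCC by itself.
That gives 5 strongly connected components.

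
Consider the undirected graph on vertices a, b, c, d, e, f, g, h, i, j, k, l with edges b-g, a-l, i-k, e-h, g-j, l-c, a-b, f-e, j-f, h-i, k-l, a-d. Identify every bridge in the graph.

The edges on the cycle a-b-g-j-f-e-h-i-k-l-a are not bridges since each lies on that cycle.
But removing l-c disconnects l from c; removing a-d disconnects a from d — these are bridges.

a-d, c-l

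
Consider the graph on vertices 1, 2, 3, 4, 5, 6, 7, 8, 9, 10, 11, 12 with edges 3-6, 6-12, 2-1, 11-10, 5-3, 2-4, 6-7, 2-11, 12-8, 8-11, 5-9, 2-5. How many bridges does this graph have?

The edges on the cycle 2-5-3-6-12-8-11-2 are not bridges since each lies on that cycle.
But removing 5-9 disconnects 5 from 9; removing 10-11 disconnects 10 from 11; removing 7-6 disconnects 7 from 6; removing 2-1 disconnects 2 from 1 — these are bridges.
In total 5 edges are bridges.

5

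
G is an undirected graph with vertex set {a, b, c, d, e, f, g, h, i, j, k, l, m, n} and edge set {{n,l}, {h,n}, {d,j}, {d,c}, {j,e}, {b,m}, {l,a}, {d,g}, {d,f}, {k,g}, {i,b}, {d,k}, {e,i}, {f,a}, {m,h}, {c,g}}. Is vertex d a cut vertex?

Deleting d raises the number of components from 1 to 2, so d is a cut vertex.

Yes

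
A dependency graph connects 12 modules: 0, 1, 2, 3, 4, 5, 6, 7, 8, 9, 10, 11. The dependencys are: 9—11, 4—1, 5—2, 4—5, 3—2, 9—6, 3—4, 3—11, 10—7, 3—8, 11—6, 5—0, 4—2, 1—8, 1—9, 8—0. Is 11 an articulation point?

No

Deleting 11 leaves 2 components (was 2), so 11 is not a cut vertex.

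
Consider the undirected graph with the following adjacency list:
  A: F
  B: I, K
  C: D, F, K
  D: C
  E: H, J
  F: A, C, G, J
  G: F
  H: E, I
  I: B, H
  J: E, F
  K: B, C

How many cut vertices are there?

Removing C increases the component count from 1 to 2, so C is a cut vertex.
Removing F increases the component count from 1 to 3, so F is a cut vertex.
By contrast removing G leaves 1 component; it is not a cut vertex. No other vertex is a cut vertex either.

2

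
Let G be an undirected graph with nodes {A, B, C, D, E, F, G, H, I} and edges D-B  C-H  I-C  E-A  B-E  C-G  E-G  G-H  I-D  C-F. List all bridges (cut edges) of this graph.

The edges on the cycle I-D-B-E-G-C-I are not bridges since each lies on that cycle.
But removing E-A disconnects E from A; removing C-F disconnects C from F — these are bridges.

A-E, C-F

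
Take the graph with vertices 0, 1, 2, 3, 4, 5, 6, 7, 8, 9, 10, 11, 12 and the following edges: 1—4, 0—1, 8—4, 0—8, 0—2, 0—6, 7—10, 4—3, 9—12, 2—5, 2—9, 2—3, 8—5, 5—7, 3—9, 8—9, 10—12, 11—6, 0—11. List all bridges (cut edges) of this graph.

The edges on the cycle 0-11-6-0 are not bridges since each lies on that cycle.
Every edge lies on some cycle, so there are no bridges.

none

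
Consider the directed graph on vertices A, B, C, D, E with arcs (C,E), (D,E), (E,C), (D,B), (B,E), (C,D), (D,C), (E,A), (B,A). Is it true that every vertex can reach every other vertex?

No

There is no directed path from A to B, so the graph is not strongly connected.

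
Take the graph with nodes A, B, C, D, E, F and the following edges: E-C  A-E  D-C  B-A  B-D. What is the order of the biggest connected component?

5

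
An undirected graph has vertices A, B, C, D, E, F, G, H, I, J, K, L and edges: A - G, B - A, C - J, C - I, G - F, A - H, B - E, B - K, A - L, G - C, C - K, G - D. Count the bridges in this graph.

The edges on the cycle B-A-G-C-K-B are not bridges since each lies on that cycle.
But removing A - H disconnects A from H; removing I - C disconnects I from C; removing B - E disconnects B from E; removing J - C disconnects J from C — these are bridges.
In total 7 edges are bridges.

7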